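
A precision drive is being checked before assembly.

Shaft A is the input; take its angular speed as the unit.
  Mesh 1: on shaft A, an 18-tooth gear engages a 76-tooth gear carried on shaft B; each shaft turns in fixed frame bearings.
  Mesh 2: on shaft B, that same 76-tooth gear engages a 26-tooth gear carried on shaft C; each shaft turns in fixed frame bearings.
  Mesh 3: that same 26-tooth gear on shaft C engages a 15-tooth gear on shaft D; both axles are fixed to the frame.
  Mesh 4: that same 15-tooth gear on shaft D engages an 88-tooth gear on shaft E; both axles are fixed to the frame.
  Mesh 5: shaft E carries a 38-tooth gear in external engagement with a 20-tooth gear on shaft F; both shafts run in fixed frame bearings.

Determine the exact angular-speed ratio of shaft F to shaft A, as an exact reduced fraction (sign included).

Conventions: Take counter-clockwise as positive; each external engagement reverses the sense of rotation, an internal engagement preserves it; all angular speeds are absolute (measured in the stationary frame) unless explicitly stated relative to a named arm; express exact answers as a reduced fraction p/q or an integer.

class = fixed-axis compound train [5 meshes; 5 ratios multiply, 5 sense flips]
mesh 1 [18T→76T]: running ratio 9/38, sense −
mesh 2 [76T→26T]: running ratio 9/13, sense +
mesh 3 [26T→15T]: running ratio 6/5, sense −
mesh 4 [15T→88T]: running ratio 9/44, sense +
mesh 5 [38T→20T]: running ratio 171/440, sense −
ω_out/ω_in = -171/440

-171/440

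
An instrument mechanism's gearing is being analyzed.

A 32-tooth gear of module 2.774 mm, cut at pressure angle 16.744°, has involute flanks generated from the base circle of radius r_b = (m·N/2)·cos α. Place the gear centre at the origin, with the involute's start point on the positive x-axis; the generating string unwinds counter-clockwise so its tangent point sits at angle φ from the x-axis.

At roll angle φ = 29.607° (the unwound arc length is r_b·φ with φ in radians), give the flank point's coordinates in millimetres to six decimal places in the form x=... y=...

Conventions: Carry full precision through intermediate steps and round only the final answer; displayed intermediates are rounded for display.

x=47.803434 y=1.903111

topology: single-mesh involute geometry — m = 2.774, N = 32
pitch radius r_p = m·N/2 = 2.774·32/2 = 44.384000
base radius r_b = r_p·cos α = 44.384000·cos 16.744° = 42.502187
roll angle φ = 29.607° = 0.51673963 rad
x = r_b·(cos φ + φ·sin φ) = 47.803434
y = r_b·(sin φ − φ·cos φ) = 1.903111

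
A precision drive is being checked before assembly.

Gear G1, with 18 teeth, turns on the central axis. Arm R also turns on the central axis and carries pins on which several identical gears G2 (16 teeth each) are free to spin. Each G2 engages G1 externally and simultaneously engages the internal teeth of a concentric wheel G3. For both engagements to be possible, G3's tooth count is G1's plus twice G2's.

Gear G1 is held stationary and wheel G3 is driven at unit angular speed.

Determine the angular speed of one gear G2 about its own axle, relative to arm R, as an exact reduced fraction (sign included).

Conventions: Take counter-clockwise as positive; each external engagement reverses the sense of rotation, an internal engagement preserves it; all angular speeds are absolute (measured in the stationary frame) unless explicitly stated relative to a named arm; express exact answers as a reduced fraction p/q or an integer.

topology: planetary set — G1 18T / G2 16T / G3 50T, arm = carrier (Willis)
ring teeth: 18 + 2·16 = 50
18(ω_sun−ω_arm) = −50(ω_ring−ω_arm),  ω_sun = 0, ω_ring = 1
18(0−ω_arm) = −50(1−ω_arm)  ⇒  68·ω_arm = 50  ⇒  ω_arm = 25/34
sun–planet mesh: 18·(0−25/34) = −16·(ω_p−ω_arm)  ⇒  ω_p−ω_arm = 225/272
exact speed ratio = 225/272

225/272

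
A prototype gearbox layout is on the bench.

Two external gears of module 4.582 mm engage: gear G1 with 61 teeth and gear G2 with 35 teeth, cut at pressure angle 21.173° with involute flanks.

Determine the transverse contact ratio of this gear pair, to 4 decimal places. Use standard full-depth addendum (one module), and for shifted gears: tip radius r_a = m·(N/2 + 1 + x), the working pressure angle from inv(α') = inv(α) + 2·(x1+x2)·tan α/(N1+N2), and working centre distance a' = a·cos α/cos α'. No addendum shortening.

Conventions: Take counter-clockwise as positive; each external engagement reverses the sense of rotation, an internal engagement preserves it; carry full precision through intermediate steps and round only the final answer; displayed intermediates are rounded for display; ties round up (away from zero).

1.6791

topology: single-mesh involute geometry — m = 4.582, 61T/35T pair
base radii: r_b1 = 130.316984, r_b2 = 74.772040
tip radii: r_a1 = 144.333000, r_a2 = 84.767000
no profile shift: α' = α, a' = a
action lengths: √(r_a1²−r_b1²) = 62.044327, √(r_a2²−r_b2²) = 39.932271
base pitch p_b = π·m·cos α = 13.423045
CR = (62.044327 + 39.932271 − 219.936000·sin 21.17300°)/13.423045 = 1.679125
contact ratio ≈ 1.6791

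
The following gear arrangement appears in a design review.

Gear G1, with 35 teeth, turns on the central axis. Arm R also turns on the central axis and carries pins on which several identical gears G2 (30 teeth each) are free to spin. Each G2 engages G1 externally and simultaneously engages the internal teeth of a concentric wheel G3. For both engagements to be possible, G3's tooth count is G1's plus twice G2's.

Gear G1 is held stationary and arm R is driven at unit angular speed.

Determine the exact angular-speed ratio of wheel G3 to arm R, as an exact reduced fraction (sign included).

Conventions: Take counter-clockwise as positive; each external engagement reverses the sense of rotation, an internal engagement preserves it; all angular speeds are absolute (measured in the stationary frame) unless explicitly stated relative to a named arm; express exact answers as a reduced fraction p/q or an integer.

recognized (axles ride arm R): planetary set, 35/30/95 teeth
ring teeth: 35 + 2·30 = 95
35(ω_sun−ω_arm) = −95(ω_ring−ω_arm),  ω_sun = 0, ω_arm = 1
ω_ring = 1 − (35/95)(0−1) = 26/19
ω_out/ω_in = 26/19

26/19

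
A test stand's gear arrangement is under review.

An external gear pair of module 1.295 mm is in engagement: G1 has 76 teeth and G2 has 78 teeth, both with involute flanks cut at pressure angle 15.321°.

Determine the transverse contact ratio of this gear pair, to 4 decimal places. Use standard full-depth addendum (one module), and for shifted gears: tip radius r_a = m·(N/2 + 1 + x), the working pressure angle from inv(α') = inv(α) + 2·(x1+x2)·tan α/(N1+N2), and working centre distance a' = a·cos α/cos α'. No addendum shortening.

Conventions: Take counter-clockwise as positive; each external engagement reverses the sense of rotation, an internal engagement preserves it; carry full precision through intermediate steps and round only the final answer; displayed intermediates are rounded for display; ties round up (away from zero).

2.1775

recognized (one external pair, fixed centres): single-mesh tooth geometry, m = 1.295, N1 = 76, N2 = 78
base radii: r_b1 = 47.461108, r_b2 = 48.710085
tip radii: r_a1 = 50.505000, r_a2 = 51.800000
no profile shift: α' = α, a' = a
action lengths: √(r_a1²−r_b1²) = 17.268418, √(r_a2²−r_b2²) = 17.622930
base pitch p_b = π·m·cos α = 3.923775
CR = (17.268418 + 17.622930 − 99.715000·sin 15.32100°)/3.923775 = 2.177494
contact ratio ≈ 2.1775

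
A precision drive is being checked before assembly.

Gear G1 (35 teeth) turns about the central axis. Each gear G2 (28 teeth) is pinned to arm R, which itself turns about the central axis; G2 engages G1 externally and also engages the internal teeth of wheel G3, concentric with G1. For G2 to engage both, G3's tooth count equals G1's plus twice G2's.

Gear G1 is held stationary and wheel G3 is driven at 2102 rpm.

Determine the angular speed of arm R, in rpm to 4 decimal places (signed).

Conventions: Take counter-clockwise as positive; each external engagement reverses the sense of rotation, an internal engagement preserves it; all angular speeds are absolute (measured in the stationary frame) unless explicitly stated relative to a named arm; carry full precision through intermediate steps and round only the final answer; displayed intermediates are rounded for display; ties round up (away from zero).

planetary set (35T centre, 28T on arm, 91T internal) — Willis relation
normalise by the input: solve with ω_ring = 1, then scale by 2102 rpm
ring teeth: 35 + 2·28 = 91
35(ω_sun−ω_arm) = −91(ω_ring−ω_arm),  ω_sun = 0, ω_ring = 1
35(0−ω_arm) = −91(1−ω_arm)  ⇒  126·ω_arm = 91  ⇒  ω_arm = 13/18
scale: ω_arm = 13/18 × 2102 rpm = +1518.1111 rpm

+1518.1111 rpm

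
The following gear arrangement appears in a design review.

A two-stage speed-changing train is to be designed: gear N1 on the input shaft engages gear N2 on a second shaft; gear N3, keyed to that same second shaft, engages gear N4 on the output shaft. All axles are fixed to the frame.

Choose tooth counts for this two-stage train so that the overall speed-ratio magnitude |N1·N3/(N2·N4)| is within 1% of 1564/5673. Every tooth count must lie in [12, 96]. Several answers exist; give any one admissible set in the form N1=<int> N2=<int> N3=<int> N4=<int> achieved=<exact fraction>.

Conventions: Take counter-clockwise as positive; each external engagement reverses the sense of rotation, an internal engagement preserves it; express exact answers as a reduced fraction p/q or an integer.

class = fixed-axis compound train [2-stage, 1564/5673 wanted]
target = 1564/5673 in lowest terms: an exact hit needs N1·N3 = k·1564 and N2·N4 = k·5673 for one integer k, every count in [12, 96]; additionally prefer no 1:1 stage (N1 ≠ N2, N3 ≠ N4)
k = 1: N1·N3 = 1564 = 17·92, N2·N4 = 5673 = 61·93
achieved = 17·92/(61·93) = 1564/5673; |achieved − target| = 0 ≤ 391/141825 ✓

N1=17 N2=61 N3=92 N4=93 achieved=1564/5673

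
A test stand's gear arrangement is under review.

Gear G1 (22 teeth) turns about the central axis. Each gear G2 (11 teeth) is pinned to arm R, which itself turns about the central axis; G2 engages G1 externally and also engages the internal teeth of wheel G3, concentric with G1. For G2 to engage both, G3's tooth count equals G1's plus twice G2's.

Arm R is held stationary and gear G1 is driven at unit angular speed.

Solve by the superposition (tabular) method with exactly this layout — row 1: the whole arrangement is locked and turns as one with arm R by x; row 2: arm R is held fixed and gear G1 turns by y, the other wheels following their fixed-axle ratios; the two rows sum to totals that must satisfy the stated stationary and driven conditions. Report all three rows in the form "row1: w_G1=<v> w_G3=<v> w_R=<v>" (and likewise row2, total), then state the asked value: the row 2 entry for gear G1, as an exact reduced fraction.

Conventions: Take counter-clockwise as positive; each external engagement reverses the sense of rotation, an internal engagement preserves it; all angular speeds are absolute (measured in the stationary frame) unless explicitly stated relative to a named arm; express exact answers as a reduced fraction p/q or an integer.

row1: w_G1=0 w_G3=0 w_R=0
row2: w_G1=1 w_G3=-1/2 w_R=0
total: w_G1=1 w_G3=-1/2 w_R=0
asked value: 1

topology: planetary set — G1 22T / G2 11T / G3 44T, arm = carrier (Willis)
row 1 (train locked, turned with arm): all members turn x
row 2 — arm fixed, fixed-axis ratios: sun y, ring −(22/44)·y, arm 0
boundary: total ω_arm = x = 0 and total ω_sun = x + y = 1  ⇒  y = 1, x = 0
row 2 ring = −(22/44)·1 = -1/2
totals (row 1 + row 2): sun 0 + 1 = 1, ring 0 + (-1/2) = -1/2, arm 0 + 0 = 0
asked cell (row2, sun) = 1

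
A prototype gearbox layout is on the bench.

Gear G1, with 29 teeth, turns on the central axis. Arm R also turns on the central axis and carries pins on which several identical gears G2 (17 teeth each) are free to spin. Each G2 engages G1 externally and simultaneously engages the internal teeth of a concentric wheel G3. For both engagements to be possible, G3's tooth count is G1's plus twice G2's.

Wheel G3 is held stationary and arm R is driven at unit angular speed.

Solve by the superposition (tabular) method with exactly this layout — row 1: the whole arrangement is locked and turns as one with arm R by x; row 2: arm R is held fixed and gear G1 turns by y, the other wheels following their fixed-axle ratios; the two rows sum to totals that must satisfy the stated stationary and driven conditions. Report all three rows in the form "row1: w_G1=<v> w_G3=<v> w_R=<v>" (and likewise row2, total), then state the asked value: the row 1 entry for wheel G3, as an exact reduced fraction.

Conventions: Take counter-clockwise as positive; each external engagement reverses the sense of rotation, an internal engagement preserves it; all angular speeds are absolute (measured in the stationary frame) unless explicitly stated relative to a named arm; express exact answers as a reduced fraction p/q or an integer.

planetary set (29T centre, 17T on arm, 63T internal) — Willis relation
superposition row 1 [locked train]: every member turns x
row 2 (arm held, sun turns y): ω_ring = −(29/63)·y, ω_arm = 0
boundary: total ω_ring = x − (29/63)·y = 0 and total ω_arm = x = 1  ⇒  y = 63/29, x = 1
row 2 ring = −(29/63)·63/29 = -1
totals (row 1 + row 2): sun 1 + 63/29 = 92/29, ring 1 + (-1) = 0, arm 1 + 0 = 1
asked cell (row1, ring) = 1

row1: w_G1=1 w_G3=1 w_R=1
row2: w_G1=63/29 w_G3=-1 w_R=0
total: w_G1=92/29 w_G3=0 w_R=1
asked value: 1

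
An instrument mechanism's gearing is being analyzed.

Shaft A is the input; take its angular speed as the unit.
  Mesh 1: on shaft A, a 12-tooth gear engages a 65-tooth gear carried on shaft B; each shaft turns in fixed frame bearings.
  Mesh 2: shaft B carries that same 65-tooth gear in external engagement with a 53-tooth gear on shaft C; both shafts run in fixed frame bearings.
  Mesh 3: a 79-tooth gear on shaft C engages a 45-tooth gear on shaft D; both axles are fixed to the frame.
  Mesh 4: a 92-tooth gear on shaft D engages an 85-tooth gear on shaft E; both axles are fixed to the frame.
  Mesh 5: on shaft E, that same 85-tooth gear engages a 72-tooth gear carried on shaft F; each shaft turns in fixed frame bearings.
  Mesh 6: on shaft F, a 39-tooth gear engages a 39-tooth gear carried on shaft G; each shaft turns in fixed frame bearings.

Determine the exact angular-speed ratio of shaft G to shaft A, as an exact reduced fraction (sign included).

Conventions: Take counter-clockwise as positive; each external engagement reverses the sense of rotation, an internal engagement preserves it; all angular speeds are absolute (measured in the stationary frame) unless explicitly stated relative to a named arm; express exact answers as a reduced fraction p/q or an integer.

class = fixed-axis compound train [6 meshes; 6 ratios multiply, 6 sense flips]
mesh 1 [12T→65T]: running ratio 12/65, sense −
mesh 2 [65T→53T]: running ratio 12/53, sense +
mesh 3 [79T→45T]: running ratio 316/795, sense −
mesh 4 [92T→85T]: running ratio 29072/67575, sense +
mesh 5 [85T→72T]: running ratio 3634/7155, sense −
mesh 6 [39T→39T]: running ratio 3634/7155, sense +
ω_out/ω_in = 3634/7155

3634/7155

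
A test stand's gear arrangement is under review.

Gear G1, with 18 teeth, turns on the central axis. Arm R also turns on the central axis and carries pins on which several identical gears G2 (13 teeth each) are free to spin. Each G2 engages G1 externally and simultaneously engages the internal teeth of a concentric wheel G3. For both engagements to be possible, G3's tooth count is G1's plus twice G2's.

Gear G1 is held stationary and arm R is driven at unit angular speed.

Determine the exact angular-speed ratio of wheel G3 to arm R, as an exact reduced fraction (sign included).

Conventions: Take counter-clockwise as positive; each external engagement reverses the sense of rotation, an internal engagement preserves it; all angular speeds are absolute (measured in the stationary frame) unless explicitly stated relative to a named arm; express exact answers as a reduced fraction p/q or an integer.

recognized (axles ride arm R): planetary set, 18/13/44 teeth
ring teeth: 18 + 2·13 = 44
18(ω_sun−ω_arm) = −44(ω_ring−ω_arm),  ω_sun = 0, ω_arm = 1
ω_ring = 1 − (18/44)(0−1) = 31/22
ω_out/ω_in = 31/22

31/22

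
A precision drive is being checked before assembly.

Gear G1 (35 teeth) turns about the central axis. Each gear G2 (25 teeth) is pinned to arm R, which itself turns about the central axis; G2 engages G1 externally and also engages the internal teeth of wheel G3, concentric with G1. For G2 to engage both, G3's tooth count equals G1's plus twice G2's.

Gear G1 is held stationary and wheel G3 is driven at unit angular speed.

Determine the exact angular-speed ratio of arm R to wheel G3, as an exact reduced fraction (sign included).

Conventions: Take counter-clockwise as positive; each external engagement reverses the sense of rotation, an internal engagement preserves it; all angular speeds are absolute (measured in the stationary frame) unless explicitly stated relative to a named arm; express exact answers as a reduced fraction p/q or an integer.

17/24

recognized (axles ride arm R): planetary set, 35/25/85 teeth
ring teeth: 35 + 2·25 = 85
35(ω_sun−ω_arm) = −85(ω_ring−ω_arm),  ω_sun = 0, ω_ring = 1
35(0−ω_arm) = −85(1−ω_arm)  ⇒  120·ω_arm = 85  ⇒  ω_arm = 17/24
ω_out/ω_in = 17/24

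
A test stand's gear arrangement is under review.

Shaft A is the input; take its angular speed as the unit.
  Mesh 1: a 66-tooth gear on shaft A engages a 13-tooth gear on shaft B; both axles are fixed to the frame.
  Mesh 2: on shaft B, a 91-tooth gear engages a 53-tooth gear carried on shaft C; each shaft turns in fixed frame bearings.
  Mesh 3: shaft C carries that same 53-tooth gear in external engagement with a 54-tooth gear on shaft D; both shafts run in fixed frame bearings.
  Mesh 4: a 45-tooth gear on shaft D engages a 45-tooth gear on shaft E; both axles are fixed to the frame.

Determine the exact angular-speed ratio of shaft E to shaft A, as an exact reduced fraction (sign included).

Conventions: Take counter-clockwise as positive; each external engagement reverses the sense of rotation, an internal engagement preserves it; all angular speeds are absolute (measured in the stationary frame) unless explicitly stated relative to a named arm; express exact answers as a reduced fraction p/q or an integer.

77/9

class = fixed-axis compound train [4 meshes; 4 ratios multiply, 4 sense flips]
mesh 1 [66T→13T]: running ratio 66/13, sense −
mesh 2 [91T→53T]: running ratio 462/53, sense +
mesh 3 [53T→54T]: running ratio 77/9, sense −
mesh 4 [45T→45T]: running ratio 77/9, sense +
ω_out/ω_in = 77/9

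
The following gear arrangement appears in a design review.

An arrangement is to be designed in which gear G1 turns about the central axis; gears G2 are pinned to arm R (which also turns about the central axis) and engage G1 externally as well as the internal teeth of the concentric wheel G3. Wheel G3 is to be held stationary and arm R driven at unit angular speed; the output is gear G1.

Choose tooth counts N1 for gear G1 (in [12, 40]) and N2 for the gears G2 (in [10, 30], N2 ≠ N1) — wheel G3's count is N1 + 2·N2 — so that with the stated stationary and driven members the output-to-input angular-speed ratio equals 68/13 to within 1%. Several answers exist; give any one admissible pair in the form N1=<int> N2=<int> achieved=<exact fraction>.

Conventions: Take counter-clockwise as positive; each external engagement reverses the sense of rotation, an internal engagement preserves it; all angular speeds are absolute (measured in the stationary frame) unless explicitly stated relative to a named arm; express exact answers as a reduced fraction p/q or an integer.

N1=13 N2=21 achieved=68/13

topology: planetary set — design target 68/13, arm = carrier (Willis)
Willis with ω_ring = 0: ω_sun/ω_arm = (N1+N3)/N1; set equal to 68/13  ⇒  N3/N1 = 68/13 − 1 = 55/13
N3 = N1 + 2·N2  ⇒  N2/N1 = (N3/N1 − 1)/2 = (55/13 − 1)/2 = 21/13
smallest multiple with N1 ≥ 12 and N2 ≥ 10: k = 1  ⇒  N1 = 1·13 = 13, N2 = 1·21 = 21 (N1 ≤ 40, N2 ≤ 30, N2 ≠ N1 ✓), N3 = 13 + 2·21 = 55
check: (N1+N3)/N1 with N1 = 13, N3 = 55 gives 68/13; |achieved − target| = 0 ≤ 17/325 ✓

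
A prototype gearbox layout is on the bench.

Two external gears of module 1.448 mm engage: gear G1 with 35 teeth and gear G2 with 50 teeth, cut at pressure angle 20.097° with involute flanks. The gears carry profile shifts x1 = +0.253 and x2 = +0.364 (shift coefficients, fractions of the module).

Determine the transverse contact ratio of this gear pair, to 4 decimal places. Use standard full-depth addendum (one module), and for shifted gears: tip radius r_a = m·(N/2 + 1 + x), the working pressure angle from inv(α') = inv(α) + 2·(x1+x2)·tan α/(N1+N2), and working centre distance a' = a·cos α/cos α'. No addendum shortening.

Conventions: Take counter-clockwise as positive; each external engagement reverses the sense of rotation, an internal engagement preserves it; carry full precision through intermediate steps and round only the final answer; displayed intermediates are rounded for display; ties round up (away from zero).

recognized (one external pair, fixed centres): single-mesh tooth geometry, m = 1.448, N1 = 35, N2 = 50
base radii: r_b1 = 23.797104, r_b2 = 33.995863
tip radii: r_a1 = 27.154344, r_a2 = 38.175072
inv(α') = inv(20.097°) + 2·(+0.253+0.364)·tan α/(35+50) = 0.02044169  ⇒  α' = 22.13523°
a' = a·cos α / cos α' = 61.5400·cos 20.097°/cos 22.13523° = 62.391392
action lengths: √(r_a1²−r_b1²) = 13.078847, √(r_a2²−r_b2²) = 17.367136
base pitch p_b = π·m·cos α = 4.272046
CR = (13.078847 + 17.367136 − 62.391392·sin 22.13523°)/4.272046 = 1.623880
contact ratio ≈ 1.6239

1.6239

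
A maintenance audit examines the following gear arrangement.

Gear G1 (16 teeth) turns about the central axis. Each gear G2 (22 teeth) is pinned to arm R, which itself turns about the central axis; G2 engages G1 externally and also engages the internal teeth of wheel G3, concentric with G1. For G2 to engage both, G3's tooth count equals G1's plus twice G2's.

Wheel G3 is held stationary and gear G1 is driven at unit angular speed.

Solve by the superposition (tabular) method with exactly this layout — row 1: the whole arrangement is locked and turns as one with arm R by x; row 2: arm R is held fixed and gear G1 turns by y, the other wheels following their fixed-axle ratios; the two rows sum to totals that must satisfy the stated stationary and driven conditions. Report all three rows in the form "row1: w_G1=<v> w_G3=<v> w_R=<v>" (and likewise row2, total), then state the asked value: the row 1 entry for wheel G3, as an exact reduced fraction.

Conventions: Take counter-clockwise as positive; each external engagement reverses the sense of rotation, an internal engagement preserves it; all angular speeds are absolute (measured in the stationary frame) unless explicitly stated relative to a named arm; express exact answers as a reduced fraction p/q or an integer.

row1: w_G1=4/19 w_G3=4/19 w_R=4/19
row2: w_G1=15/19 w_G3=-4/19 w_R=0
total: w_G1=1 w_G3=0 w_R=4/19
asked value: 4/19

planetary set (16T centre, 22T on arm, 60T internal) — Willis relation
row 1: whole set turns with the arm by x
superposition row 2 [arm held]: sun y, ring −(16/60)·y, arm 0
boundary: total ω_ring = x − (16/60)·y = 0 and total ω_sun = x + y = 1  ⇒  y = 15/19, x = 4/19
row 2 ring = −(16/60)·15/19 = -4/19
totals (row 1 + row 2): sun 4/19 + 15/19 = 1, ring 4/19 + (-4/19) = 0, arm 4/19 + 0 = 4/19
asked cell (row1, ring) = 4/19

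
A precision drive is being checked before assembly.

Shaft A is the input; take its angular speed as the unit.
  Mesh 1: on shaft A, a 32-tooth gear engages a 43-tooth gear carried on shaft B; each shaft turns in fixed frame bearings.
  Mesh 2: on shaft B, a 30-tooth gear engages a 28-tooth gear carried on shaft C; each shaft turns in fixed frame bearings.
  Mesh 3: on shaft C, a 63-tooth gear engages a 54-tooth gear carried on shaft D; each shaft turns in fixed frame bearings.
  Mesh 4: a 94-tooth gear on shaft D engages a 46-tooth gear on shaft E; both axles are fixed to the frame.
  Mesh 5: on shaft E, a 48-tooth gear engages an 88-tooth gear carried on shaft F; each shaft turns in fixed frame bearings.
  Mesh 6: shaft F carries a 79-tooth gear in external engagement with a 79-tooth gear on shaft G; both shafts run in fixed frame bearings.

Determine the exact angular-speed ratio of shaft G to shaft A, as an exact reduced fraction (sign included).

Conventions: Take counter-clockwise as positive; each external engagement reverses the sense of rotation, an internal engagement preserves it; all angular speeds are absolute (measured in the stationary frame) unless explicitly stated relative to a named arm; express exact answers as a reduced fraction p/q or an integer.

11280/10879

class = fixed-axis compound train [6 meshes; 6 ratios multiply, 6 sense flips]
mesh 1 [32T→43T]: running ratio 32/43, sense −
mesh 2 [30T→28T]: running ratio 240/301, sense +
mesh 3 [63T→54T]: running ratio 40/43, sense −
mesh 4 [94T→46T]: running ratio 1880/989, sense +
mesh 5 [48T→88T]: running ratio 11280/10879, sense −
mesh 6 [79T→79T]: running ratio 11280/10879, sense +
ω_out/ω_in = 11280/10879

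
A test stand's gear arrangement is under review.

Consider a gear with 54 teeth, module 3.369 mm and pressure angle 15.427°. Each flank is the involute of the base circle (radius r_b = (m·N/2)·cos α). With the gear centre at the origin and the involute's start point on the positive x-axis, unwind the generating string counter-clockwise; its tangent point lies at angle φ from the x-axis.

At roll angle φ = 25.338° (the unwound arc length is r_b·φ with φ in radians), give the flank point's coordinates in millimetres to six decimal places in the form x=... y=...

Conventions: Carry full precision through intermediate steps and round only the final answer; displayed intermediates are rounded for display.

x=95.845217 y=2.478785

single-mesh involute tooth geometry (54T wheel at module 3.369)
pitch radius r_p = m·N/2 = 3.369·54/2 = 90.963000
base radius r_b = r_p·cos α = 90.963000·cos 15.427° = 87.685617
roll angle φ = 25.338° = 0.44223153 rad
x = r_b·(cos φ + φ·sin φ) = 95.845217
y = r_b·(sin φ − φ·cos φ) = 2.478785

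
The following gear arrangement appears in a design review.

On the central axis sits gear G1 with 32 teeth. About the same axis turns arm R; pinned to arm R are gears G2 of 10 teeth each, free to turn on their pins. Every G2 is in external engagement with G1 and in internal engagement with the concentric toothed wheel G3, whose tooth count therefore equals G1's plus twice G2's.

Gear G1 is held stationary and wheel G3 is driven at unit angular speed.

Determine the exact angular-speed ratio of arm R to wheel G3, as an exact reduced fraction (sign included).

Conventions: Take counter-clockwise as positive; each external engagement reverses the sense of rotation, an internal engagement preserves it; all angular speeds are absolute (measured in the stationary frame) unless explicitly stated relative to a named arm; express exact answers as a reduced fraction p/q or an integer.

13/21

planetary set (32T centre, 10T on arm, 52T internal) — Willis relation
ring teeth: 32 + 2·10 = 52
32(ω_sun−ω_arm) = −52(ω_ring−ω_arm),  ω_sun = 0, ω_ring = 1
32(0−ω_arm) = −52(1−ω_arm)  ⇒  84·ω_arm = 52  ⇒  ω_arm = 13/21
ω_out/ω_in = 13/21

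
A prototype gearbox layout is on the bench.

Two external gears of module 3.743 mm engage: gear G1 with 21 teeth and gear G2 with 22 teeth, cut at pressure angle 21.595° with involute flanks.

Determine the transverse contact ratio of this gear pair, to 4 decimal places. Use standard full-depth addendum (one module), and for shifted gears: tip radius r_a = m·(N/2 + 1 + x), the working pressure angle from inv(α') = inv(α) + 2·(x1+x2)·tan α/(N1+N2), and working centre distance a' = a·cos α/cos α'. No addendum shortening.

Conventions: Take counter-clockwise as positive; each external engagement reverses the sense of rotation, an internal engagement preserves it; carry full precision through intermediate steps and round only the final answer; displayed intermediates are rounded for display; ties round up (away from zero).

class = single-mesh tooth geometry [involute pair 21T × 22T, m = 3.743]
base radii: r_b1 = 36.542873, r_b2 = 38.283010
tip radii: r_a1 = 43.044500, r_a2 = 44.916000
no profile shift: α' = α, a' = a
action lengths: √(r_a1²−r_b1²) = 22.747471, √(r_a2²−r_b2²) = 23.491663
base pitch p_b = π·m·cos α = 10.933602
CR = (22.747471 + 23.491663 − 80.474500·sin 21.59500°)/10.933602 = 1.520178
contact ratio ≈ 1.5202

1.5202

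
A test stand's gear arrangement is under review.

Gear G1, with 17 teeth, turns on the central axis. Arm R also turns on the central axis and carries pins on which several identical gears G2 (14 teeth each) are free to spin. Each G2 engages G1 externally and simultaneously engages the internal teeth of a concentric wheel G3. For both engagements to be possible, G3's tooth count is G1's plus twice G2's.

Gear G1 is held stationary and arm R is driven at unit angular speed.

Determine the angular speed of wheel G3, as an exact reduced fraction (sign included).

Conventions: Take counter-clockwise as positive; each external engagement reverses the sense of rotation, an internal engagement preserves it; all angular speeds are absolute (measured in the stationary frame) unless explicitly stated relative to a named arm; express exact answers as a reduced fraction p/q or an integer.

62/45

planetary set (17T centre, 14T on arm, 45T internal) — Willis relation
ring teeth: 17 + 2·14 = 45
17(ω_sun−ω_arm) = −45(ω_ring−ω_arm),  ω_sun = 0, ω_arm = 1
ω_ring = 1 − (17/45)(0−1) = 62/45
exact speed ratio = 62/45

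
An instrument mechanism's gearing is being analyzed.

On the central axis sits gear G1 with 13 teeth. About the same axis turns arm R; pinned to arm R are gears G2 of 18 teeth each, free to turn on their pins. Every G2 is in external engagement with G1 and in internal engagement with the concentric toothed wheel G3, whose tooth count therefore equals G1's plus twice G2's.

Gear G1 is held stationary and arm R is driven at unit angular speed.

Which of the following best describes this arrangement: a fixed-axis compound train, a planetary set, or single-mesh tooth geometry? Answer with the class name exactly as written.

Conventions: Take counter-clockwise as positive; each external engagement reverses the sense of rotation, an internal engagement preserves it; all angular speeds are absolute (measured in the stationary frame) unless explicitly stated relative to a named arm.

topology: planetary set — G1 13T / G2 18T / G3 49T, arm = carrier (Willis)
classification: planetary set

planetary set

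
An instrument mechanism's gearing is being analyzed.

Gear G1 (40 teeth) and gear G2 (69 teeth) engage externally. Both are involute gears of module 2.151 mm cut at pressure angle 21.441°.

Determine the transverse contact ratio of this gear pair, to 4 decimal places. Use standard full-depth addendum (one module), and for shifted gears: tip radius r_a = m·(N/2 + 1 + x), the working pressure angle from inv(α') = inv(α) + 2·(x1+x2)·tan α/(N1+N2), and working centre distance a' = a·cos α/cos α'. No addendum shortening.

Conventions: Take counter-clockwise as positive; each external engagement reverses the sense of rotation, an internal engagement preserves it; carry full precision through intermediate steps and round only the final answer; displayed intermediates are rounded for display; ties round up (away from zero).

recognized (one external pair, fixed centres): single-mesh tooth geometry, m = 2.151, N1 = 40, N2 = 69
base radii: r_b1 = 40.042778, r_b2 = 69.073793
tip radii: r_a1 = 45.171000, r_a2 = 76.360500
no profile shift: α' = α, a' = a
action lengths: √(r_a1²−r_b1²) = 20.904429, √(r_a2²−r_b2²) = 32.553604
base pitch p_b = π·m·cos α = 6.289905
CR = (20.904429 + 32.553604 − 117.229500·sin 21.44100°)/6.289905 = 1.686133
contact ratio ≈ 1.6861

1.6861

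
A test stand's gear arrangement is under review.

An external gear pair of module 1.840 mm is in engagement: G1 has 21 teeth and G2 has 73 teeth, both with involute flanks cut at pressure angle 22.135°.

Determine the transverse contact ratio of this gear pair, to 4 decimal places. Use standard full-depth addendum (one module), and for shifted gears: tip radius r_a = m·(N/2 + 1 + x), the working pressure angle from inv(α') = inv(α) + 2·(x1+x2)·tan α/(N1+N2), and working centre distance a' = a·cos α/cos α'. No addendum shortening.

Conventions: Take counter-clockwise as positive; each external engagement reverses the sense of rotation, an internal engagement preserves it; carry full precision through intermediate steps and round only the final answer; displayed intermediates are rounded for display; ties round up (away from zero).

1.5974

class = single-mesh tooth geometry [involute pair 21T × 73T, m = 1.840]
base radii: r_b1 = 17.896090, r_b2 = 62.210216
tip radii: r_a1 = 21.160000, r_a2 = 69.000000
no profile shift: α' = α, a' = a
action lengths: √(r_a1²−r_b1²) = 11.290508, √(r_a2²−r_b2²) = 29.847763
base pitch p_b = π·m·cos α = 5.354497
CR = (11.290508 + 29.847763 − 86.480000·sin 22.13500°)/5.354497 = 1.597434
contact ratio ≈ 1.5974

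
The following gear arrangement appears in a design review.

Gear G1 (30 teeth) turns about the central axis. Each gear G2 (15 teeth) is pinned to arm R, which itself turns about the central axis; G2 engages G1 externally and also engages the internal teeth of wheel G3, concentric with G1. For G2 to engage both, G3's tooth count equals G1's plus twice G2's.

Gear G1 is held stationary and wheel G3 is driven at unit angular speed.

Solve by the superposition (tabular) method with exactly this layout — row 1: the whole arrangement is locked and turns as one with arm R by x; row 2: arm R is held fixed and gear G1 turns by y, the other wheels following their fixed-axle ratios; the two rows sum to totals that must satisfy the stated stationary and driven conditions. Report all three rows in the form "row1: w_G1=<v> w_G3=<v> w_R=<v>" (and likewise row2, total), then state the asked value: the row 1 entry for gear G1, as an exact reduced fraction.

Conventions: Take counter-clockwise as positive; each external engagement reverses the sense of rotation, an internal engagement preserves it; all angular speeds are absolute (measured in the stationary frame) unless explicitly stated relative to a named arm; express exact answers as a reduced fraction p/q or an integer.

topology: planetary set — G1 30T / G2 15T / G3 60T, arm = carrier (Willis)
superposition row 1 [locked train]: every member turns x
row 2: sun turns y, ring = −(30/60)·y, arm 0
boundary: total ω_sun = x + y = 0 and total ω_ring = x − (30/60)·y = 1  ⇒  y = -2/3, x = 2/3
row 2 ring = −(30/60)·(-2/3) = 1/3
totals (row 1 + row 2): sun 2/3 + (-2/3) = 0, ring 2/3 + 1/3 = 1, arm 2/3 + 0 = 2/3
asked cell (row1, sun) = 2/3

row1: w_G1=2/3 w_G3=2/3 w_R=2/3
row2: w_G1=-2/3 w_G3=1/3 w_R=0
total: w_G1=0 w_G3=1 w_R=2/3
asked value: 2/3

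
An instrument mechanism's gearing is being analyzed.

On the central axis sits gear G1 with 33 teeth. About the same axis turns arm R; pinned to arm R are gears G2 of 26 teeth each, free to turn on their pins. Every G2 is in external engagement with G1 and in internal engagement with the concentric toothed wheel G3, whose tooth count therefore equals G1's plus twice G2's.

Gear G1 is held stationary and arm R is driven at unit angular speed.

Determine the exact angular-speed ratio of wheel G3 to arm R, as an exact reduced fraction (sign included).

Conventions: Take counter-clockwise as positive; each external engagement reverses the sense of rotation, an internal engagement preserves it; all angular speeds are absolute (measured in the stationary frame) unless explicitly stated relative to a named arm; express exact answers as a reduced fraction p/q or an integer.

118/85

topology: planetary set — G1 33T / G2 26T / G3 85T, arm = carrier (Willis)
ring teeth: 33 + 2·26 = 85
33(ω_sun−ω_arm) = −85(ω_ring−ω_arm),  ω_sun = 0, ω_arm = 1
ω_ring = 1 − (33/85)(0−1) = 118/85
ω_out/ω_in = 118/85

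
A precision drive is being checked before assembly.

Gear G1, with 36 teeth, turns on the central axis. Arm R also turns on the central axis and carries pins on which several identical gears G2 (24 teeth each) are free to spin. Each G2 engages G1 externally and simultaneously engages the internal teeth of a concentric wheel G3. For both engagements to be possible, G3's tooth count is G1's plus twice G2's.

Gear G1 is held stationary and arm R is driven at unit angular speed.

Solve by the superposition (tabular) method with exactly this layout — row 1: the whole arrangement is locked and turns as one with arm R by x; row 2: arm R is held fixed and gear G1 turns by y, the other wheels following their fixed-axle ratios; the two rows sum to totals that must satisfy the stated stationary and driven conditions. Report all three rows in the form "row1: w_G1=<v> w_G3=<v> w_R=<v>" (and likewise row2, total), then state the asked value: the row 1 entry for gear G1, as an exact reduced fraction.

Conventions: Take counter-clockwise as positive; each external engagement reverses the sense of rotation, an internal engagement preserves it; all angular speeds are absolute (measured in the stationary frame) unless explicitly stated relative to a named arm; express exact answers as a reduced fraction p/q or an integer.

recognized (axles ride arm R): planetary set, 36/24/84 teeth
row 1 (train locked, turned with arm): all members turn x
row 2: sun turns y, ring = −(36/84)·y, arm 0
boundary: total ω_sun = x + y = 0 and total ω_arm = x = 1  ⇒  y = -1, x = 1
row 2 ring = −(36/84)·(-1) = 3/7
totals (row 1 + row 2): sun 1 + (-1) = 0, ring 1 + 3/7 = 10/7, arm 1 + 0 = 1
asked cell (row1, sun) = 1

row1: w_G1=1 w_G3=1 w_R=1
row2: w_G1=-1 w_G3=3/7 w_R=0
total: w_G1=0 w_G3=10/7 w_R=1
asked value: 1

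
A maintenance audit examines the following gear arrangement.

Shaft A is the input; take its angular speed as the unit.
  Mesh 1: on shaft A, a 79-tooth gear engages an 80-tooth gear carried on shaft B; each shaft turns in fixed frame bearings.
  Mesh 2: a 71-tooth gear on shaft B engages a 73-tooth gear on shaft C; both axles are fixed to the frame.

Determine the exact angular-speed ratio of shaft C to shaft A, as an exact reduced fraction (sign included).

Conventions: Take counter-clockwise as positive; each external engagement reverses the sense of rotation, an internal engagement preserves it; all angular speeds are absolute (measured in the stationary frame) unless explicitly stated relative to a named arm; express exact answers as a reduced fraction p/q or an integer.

class = fixed-axis compound train [2 meshes; 2 ratios multiply, 2 sense flips]
mesh 1 [79T→80T]: running ratio 79/80, sense −
mesh 2 [71T→73T]: running ratio 5609/5840, sense +
ω_out/ω_in = 5609/5840

5609/5840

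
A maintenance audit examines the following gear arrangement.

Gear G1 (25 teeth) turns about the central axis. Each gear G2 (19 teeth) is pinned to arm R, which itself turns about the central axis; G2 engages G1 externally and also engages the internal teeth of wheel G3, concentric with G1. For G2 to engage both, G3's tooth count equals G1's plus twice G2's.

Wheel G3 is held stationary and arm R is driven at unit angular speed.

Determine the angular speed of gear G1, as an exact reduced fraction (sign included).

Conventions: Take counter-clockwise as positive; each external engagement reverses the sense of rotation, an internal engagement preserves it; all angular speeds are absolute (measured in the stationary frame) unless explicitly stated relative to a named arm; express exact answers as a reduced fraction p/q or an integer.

class = planetary set [G3 = 25+2·19 = 63; Willis about the carrier]
ring teeth: 25 + 2·19 = 63
25(ω_sun−ω_arm) = −63(ω_ring−ω_arm),  ω_ring = 0, ω_arm = 1
ω_sun = 1 − (63/25)(0−1) = 88/25
exact speed ratio = 88/25

88/25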